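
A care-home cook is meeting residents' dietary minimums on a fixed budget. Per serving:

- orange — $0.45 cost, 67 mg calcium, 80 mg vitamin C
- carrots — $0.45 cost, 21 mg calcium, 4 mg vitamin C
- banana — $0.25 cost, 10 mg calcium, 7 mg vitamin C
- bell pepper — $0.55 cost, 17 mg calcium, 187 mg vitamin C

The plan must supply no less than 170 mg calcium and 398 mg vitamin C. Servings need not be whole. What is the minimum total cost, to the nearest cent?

Two binding constraints pin down two serving amounts, so the optimal mix uses at most two foods. The candidates are each food alone (scaled to the tighter of calcium/vitamin C) and each pair with both constraints tight.
orange only: max(170/67, 398/80) = 4.975 servings → $2.24.
carrots only: max(170/21, 398/4) = 99.5 servings → $44.77.
banana only: max(170/10, 398/7) = 56.86 servings → $14.21.
bell pepper only: max(170/17, 398/187) = 10 servings → $5.50.
orange + carrots: the both-tight solution has a negative serving — not a feasible corner.
orange + banana with both targets exact would need a negative amount; discard.
orange + bell pepper with both tight: 2.24 servings and 1.17 servings → $1.65.
carrots + banana: intersection lies outside the first quadrant.
carrots + bell pepper with both tight: 6.485 servings and 1.99 servings → $4.01.
banana + bell pepper with both tight: 14.29 servings and 1.593 servings → $4.45.
So the least-cost plan costs $1.65.

$1.65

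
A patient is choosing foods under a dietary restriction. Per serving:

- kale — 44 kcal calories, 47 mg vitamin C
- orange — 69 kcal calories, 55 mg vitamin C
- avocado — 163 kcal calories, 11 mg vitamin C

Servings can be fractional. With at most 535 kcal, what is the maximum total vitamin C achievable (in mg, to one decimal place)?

571.5 mg

Vitamin C per kcal: kale 1.068, orange 0.7971, avocado 0.06748.
With no serving limits, spend the whole calories allowance on kale: 535 kcal / 44 kcal × 47 mg = 571.5 mg.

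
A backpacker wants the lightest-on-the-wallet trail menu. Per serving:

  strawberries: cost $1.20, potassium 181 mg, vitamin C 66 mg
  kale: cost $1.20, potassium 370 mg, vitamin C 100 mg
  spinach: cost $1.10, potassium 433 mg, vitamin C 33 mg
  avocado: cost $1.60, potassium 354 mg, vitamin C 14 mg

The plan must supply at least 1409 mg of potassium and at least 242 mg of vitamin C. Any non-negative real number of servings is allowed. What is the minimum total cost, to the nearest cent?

$4.07

strawberries only: max(1409/181, 242/66) = 7.785 servings → $9.34.
kale only: max(1409/370, 242/100) = 3.808 servings → $4.57.
spinach only: max(1409/433, 242/33) = 7.333 servings → $8.07.
avocado only: max(1409/354, 242/14) = 17.29 servings → $27.66.
strawberries + kale: the both-tight solution has a negative serving — not a feasible corner.
strawberries + spinach with both tight: 2.579 servings and 2.176 servings → $5.49.
strawberries + avocado with both tight: 3.166 servings and 2.362 servings → $7.58.
kale + spinach with both tight: 1.875 servings and 1.652 servings → $4.07.
kale + avocado with both tight: 2.182 servings and 1.7 servings → $5.34.
spinach + avocado: the both-tight solution has a negative serving — not a feasible corner.
Cheapest feasible corner: $4.07.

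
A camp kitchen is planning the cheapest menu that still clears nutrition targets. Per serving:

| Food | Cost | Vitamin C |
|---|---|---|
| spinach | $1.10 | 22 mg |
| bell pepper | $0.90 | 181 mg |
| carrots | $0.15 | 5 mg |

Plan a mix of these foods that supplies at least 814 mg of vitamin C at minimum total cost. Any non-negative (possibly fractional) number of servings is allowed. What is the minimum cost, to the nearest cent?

$4.05

Cost per mg of vitamin C: bell pepper $0.0050, carrots $0.0300, spinach $0.0500.
With no serving limits, use only bell pepper: 814 mg / 181 mg = 4.497 servings × $0.90 = $4.05.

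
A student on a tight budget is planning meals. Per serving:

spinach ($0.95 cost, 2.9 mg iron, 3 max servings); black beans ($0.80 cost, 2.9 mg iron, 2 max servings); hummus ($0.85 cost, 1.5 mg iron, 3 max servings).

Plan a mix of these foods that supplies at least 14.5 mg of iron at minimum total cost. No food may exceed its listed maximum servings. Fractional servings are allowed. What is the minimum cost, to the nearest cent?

Cost per mg of iron: black beans $0.2759, spinach $0.3276, hummus $0.5667.
Take 2 servings of black beans: +5.8 mg iron for $1.60 (total $1.60, still need 8.7 mg).
Take 3 servings of spinach: +8.7 mg iron for $2.85 (total $4.45, still need 0.0 mg).
Greedy by cheapest-per-mg is optimal for a single linear constraint, so the minimum cost is $4.45.

$4.45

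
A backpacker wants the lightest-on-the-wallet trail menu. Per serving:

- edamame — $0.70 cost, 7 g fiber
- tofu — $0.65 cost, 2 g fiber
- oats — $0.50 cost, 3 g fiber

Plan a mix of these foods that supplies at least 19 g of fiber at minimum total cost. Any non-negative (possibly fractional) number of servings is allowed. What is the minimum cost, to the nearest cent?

$1.90

Cost per g of fiber: edamame $0.1000, oats $0.1667, tofu $0.3250.
With no serving limits, use only edamame: 19 g / 7 g = 2.714 servings × $0.70 = $1.90.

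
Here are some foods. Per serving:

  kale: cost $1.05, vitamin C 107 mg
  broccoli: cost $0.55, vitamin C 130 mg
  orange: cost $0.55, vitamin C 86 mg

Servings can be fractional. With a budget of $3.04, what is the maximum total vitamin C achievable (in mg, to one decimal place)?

Vitamin C per dollar: broccoli 236.4, orange 156.4, kale 101.9.
With no serving limits, spend the whole cost allowance on broccoli: $3.04 / $0.55 × 130 mg = 718.5 mg.

718.5 mg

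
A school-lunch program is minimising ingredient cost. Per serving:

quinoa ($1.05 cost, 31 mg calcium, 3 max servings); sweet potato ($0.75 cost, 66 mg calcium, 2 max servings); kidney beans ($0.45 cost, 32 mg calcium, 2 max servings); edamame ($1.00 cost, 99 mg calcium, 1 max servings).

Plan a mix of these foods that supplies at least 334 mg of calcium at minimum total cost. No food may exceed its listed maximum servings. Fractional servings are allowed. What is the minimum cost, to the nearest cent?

$4.72

Cost per mg of calcium: edamame $0.0101, sweet potato $0.0114, kidney beans $0.0141, quinoa $0.0339.
Take 1 serving of edamame: +99.0 mg calcium for $1.00 (total $1.00, still need 235.0 mg).
Take 2 servings of sweet potato: +132.0 mg calcium for $1.50 (total $2.50, still need 103.0 mg).
Take 2 servings of kidney beans: +64.0 mg calcium for $0.90 (total $3.40, still need 39.0 mg).
Take 1.258 servings of quinoa: +39.0 mg calcium for $1.32 (total $4.72, still need 0.0 mg).
Filling from the cheapest source first is optimal under one linear minimum: $4.72.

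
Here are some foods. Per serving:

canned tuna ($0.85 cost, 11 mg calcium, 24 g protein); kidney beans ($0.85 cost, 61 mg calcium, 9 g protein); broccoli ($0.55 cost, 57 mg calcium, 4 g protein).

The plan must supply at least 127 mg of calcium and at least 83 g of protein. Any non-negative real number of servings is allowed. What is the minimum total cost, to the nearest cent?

$3.60

With two linear requirements the optimum uses one or two foods; enumerate the corners.
canned tuna only: max(127/11, 83/24) = 11.55 servings → $9.81.
kidney beans only: max(127/61, 83/9) = 9.222 servings → $7.84.
broccoli only: max(127/57, 83/4) = 20.75 servings → $11.41.
canned tuna + kidney beans with both tight: 2.872 servings and 1.564 servings → $3.77.
canned tuna + broccoli with both tight: 3.19 servings and 1.613 servings → $3.60.
kidney beans + broccoli with both targets exact would need a negative amount; discard.
Cheapest feasible corner: $3.60.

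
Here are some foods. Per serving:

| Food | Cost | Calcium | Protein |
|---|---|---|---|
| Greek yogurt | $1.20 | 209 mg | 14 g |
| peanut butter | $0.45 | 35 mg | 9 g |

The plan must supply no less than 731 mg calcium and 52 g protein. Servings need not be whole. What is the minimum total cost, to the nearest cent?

Two binding constraints pin down two serving amounts, so the optimal mix uses at most two foods. The candidates are each food alone (scaled to the tighter of calcium/protein) and each pair with both constraints tight.
Greek yogurt only: max(731/209, 52/14) = 3.714 servings → $4.46.
peanut butter only: max(731/35, 52/9) = 20.89 servings → $9.40.
Greek yogurt + peanut butter with both tight: 3.421 servings and 0.4558 servings → $4.31.
The minimum over all feasible corners is $4.31.

$4.31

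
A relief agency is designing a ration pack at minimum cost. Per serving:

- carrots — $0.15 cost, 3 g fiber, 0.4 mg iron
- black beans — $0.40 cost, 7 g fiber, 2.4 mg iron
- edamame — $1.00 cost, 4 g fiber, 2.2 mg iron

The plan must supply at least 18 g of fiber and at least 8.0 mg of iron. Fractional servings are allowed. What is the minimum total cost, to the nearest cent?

Check every corner: each single food scaled to meet both minima, and each pair solved so both constraints bind.
carrots only: max(18/3, 8.0/0.4) = 20 servings → $3.00.
black beans only: max(18/7, 8.0/2.4) = 3.333 servings → $1.33.
edamame only: max(18/4, 8.0/2.2) = 4.5 servings → $4.50.
carrots + black beans: intersection lies outside the first quadrant.
carrots + edamame with both tight: 1.52 servings and 3.36 servings → $3.59.
black beans + edamame with both tight: 1.31 servings and 2.207 servings → $2.73.
Cheapest feasible corner: $1.33.

$1.33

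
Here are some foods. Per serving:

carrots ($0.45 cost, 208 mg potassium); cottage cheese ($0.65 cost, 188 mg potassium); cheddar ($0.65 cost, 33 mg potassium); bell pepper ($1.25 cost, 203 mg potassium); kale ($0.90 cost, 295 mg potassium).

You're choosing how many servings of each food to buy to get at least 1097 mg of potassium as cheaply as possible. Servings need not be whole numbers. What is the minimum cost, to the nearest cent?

$2.37

Cost per mg of potassium: carrots $0.0022, kale $0.0031, cottage cheese $0.0035, bell pepper $0.0062, cheddar $0.0197.
With no serving limits, use only carrots: 1097 mg / 208 mg = 5.274 servings × $0.45 = $2.37.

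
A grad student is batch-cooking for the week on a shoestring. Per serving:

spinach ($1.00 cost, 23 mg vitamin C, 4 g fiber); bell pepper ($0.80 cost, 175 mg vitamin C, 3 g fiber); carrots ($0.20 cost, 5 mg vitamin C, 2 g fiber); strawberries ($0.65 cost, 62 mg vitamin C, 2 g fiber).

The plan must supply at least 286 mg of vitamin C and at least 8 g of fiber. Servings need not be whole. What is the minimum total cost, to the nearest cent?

Compare the cost at each extreme point of the feasible region.
spinach only: max(286/23, 8/4) = 12.43 servings → $12.43.
bell pepper only: max(286/175, 8/3) = 2.667 servings → $2.13.
carrots only: max(286/5, 8/2) = 57.2 servings → $11.44.
strawberries only: max(286/62, 8/2) = 4.613 servings → $3.00.
spinach + bell pepper with both tight: 0.859 servings and 1.521 servings → $2.08.
spinach + carrots: the both-tight solution has a negative serving — not a feasible corner.
spinach + strawberries: the both-tight solution has a negative serving — not a feasible corner.
bell pepper + carrots with both tight: 1.588 servings and 1.618 servings → $1.59.
bell pepper + strawberries with both tight: 0.4634 servings and 3.305 servings → $2.52.
carrots + strawberries: intersection lies outside the first quadrant.
The minimum over all feasible corners is $1.59.

$1.59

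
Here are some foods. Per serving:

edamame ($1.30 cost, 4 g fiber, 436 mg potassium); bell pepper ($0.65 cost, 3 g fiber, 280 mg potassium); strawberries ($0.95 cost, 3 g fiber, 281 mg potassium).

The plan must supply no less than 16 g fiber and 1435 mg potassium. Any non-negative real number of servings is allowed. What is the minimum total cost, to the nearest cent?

Compare the cost at each extreme point of the feasible region.
edamame only: max(16/4, 1435/436) = 4 servings → $5.20.
bell pepper only: max(16/3, 1435/280) = 5.333 servings → $3.47.
strawberries only: max(16/3, 1435/281) = 5.333 servings → $5.07.
edamame + bell pepper: the both-tight solution has a negative serving — not a feasible corner.
edamame + strawberries: intersection lies outside the first quadrant.
bell pepper + strawberries: the both-tight solution has a negative serving — not a feasible corner.
So the least-cost plan costs $3.47.

$3.47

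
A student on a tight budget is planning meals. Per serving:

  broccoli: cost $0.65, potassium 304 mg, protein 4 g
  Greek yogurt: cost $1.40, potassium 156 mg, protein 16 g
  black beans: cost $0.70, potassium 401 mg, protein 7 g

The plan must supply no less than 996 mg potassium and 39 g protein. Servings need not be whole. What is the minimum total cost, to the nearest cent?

broccoli only: max(996/304, 39/4) = 9.75 servings → $6.34.
Greek yogurt only: max(996/156, 39/16) = 6.385 servings → $8.94.
black beans only: max(996/401, 39/7) = 5.571 servings → $3.90.
broccoli + Greek yogurt with both tight: 2.324 servings and 1.857 servings → $4.11.
broccoli + black beans with both targets exact would need a negative amount; discard.
Greek yogurt + black beans with both tight: 1.628 servings and 1.85 servings → $3.57.
The minimum over all feasible corners is $3.57.

$3.57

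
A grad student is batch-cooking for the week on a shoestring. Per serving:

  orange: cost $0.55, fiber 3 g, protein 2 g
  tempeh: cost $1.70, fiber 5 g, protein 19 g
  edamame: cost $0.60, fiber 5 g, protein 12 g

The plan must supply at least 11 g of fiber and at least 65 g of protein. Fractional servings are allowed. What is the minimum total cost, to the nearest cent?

The cheapest plan sits at a corner of the feasible region — with two constraints it uses at most two foods.
orange only: max(11/3, 65/2) = 32.5 servings → $17.88.
tempeh only: max(11/5, 65/19) = 3.421 servings → $5.82.
edamame only: max(11/5, 65/12) = 5.417 servings → $3.25.
orange + tempeh with both targets exact would need a negative amount; discard.
orange + edamame with both targets exact would need a negative amount; discard.
tempeh + edamame with both targets exact would need a negative amount; discard.
Cheapest feasible corner: $3.25.

$3.25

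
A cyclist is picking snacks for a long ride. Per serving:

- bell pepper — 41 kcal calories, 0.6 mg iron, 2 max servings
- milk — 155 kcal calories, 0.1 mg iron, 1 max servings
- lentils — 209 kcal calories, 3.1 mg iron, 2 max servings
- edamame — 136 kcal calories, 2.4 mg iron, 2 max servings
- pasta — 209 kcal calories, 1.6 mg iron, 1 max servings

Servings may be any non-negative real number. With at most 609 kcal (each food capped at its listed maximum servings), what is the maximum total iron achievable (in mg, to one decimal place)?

9.8 mg

Iron per kcal: edamame 0.01765, lentils 0.01483, bell pepper 0.01463, pasta 0.007656, milk 0.0006452.
Take 2 servings of edamame: uses 272 kcal, +4.8 mg iron (running total 4.8 mg).
Take 1.612 servings of lentils: uses 337 kcal, +5.0 mg iron (running total 9.8 mg).
Greedy by best ratio exhausts the calories allowance optimally: 9.8 mg.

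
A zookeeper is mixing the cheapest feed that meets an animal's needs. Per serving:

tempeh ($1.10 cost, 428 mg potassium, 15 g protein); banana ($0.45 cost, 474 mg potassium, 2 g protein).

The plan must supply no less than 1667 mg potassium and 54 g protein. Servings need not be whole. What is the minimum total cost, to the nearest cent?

$4.05

With two linear requirements the optimum uses one or two foods; enumerate the corners.
tempeh only: max(1667/428, 54/15) = 3.895 servings → $4.28.
banana only: max(1667/474, 54/2) = 27 servings → $12.15.
tempeh + banana with both tight: 3.56 servings and 0.3027 servings → $4.05.
So the least-cost plan costs $4.05.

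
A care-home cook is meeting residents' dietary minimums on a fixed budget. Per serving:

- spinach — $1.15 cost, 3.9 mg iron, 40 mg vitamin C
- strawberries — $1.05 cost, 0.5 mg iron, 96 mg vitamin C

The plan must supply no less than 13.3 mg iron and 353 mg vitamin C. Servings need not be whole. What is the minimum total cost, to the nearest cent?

At the optimum either one food covers both requirements or two foods hit both targets exactly; no other combination can be cheaper.
spinach only: max(13.3/3.9, 353/40) = 8.825 servings → $10.15.
strawberries only: max(13.3/0.5, 353/96) = 26.6 servings → $27.93.
spinach + strawberries with both tight: 3.105 servings and 2.383 servings → $6.07.
So the least-cost plan costs $6.07.

$6.07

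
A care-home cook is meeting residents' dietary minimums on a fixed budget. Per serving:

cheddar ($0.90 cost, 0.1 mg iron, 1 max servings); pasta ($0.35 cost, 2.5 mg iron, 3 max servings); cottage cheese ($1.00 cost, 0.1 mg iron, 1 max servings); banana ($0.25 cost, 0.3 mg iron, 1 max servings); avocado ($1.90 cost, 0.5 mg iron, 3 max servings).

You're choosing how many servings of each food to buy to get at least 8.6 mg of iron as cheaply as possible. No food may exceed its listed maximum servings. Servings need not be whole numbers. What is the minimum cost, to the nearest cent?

$4.34

Cost per mg of iron: pasta $0.1400, banana $0.8333, avocado $3.8000, cheddar $9.0000, cottage cheese $10.0000.
Take 3 servings of pasta: +7.5 mg iron for $1.05 (total $1.05, still need 1.1 mg).
Take 1 serving of banana: +0.3 mg iron for $0.25 (total $1.30, still need 0.8 mg).
Take 1.6 servings of avocado: +0.8 mg iron for $3.04 (total $4.34, still need 0.0 mg).
Greedy by cheapest-per-mg is optimal for a single linear constraint, so the minimum cost is $4.34.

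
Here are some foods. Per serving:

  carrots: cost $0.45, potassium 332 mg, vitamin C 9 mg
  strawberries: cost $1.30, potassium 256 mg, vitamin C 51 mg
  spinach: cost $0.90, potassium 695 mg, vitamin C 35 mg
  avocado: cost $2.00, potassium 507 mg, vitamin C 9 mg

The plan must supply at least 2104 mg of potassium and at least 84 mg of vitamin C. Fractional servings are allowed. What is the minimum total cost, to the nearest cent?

Check every corner: each single food scaled to meet both minima, and each pair solved so both constraints bind.
carrots only: max(2104/332, 84/9) = 9.333 servings → $4.20.
strawberries only: max(2104/256, 84/51) = 8.219 servings → $10.68.
spinach only: max(2104/695, 84/35) = 3.027 servings → $2.72.
avocado only: max(2104/507, 84/9) = 9.333 servings → $18.67.
carrots + strawberries with both tight: 5.865 servings and 0.612 servings → $3.44.
carrots + spinach with both tight: 2.844 servings and 1.669 servings → $2.78.
carrots + avocado: intersection lies outside the first quadrant.
strawberries + spinach with both targets exact would need a negative amount; discard.
strawberries + avocado with both tight: 1.004 servings and 3.643 servings → $8.59.
spinach + avocado with both tight: 2.058 servings and 1.328 servings → $4.51.
The minimum over all feasible corners is $2.72.

$2.72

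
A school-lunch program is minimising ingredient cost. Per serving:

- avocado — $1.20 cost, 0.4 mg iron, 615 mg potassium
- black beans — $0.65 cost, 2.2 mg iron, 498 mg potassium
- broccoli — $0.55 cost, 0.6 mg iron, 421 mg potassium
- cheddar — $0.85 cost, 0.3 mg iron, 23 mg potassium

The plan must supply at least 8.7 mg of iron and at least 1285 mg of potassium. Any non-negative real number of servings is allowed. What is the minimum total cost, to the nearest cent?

An LP optimum is at a vertex; with two nutrient constraints at most two foods are used. Check each candidate.
avocado only: max(8.7/0.4, 1285/615) = 21.75 servings → $26.10.
black beans only: max(8.7/2.2, 1285/498) = 3.955 servings → $2.57.
broccoli only: max(8.7/0.6, 1285/421) = 14.5 servings → $7.97.
cheddar only: max(8.7/0.3, 1285/23) = 55.87 servings → $47.49.
avocado + black beans: the both-tight solution has a negative serving — not a feasible corner.
avocado + broccoli: intersection lies outside the first quadrant.
avocado + cheddar with both tight: 1.058 servings and 27.59 servings → $24.72.
black beans + broccoli: intersection lies outside the first quadrant.
black beans + cheddar with both tight: 1.877 servings and 15.24 servings → $14.17.
broccoli + cheddar with both tight: 1.648 servings and 25.7 servings → $22.75.
The minimum over all feasible corners is $2.57.

$2.57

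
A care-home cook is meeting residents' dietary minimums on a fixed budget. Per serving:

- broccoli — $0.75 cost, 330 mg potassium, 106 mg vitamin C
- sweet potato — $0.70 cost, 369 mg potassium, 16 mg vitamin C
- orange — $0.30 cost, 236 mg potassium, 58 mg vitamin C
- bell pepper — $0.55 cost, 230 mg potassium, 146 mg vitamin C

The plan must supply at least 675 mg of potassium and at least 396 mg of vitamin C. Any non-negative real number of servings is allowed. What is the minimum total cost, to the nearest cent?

$1.52

broccoli only: max(675/330, 396/106) = 3.736 servings → $2.80.
sweet potato only: max(675/369, 396/16) = 24.75 servings → $17.32.
orange only: max(675/236, 396/58) = 6.828 servings → $2.05.
bell pepper only: max(675/230, 396/146) = 2.935 servings → $1.61.
broccoli + sweet potato: the both-tight solution has a negative serving — not a feasible corner.
broccoli + orange: the both-tight solution has a negative serving — not a feasible corner.
broccoli + bell pepper with both tight: 0.3139 servings and 2.484 servings → $1.60.
sweet potato + orange: intersection lies outside the first quadrant.
sweet potato + bell pepper with both tight: 0.1488 servings and 2.696 servings → $1.59.
orange + bell pepper with both tight: 0.3538 servings and 2.572 servings → $1.52.
Cheapest feasible corner: $1.52.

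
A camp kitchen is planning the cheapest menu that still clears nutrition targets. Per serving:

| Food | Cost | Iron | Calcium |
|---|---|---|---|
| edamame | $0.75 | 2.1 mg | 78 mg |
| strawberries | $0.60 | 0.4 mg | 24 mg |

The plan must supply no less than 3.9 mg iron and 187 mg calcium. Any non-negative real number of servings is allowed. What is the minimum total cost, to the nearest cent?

$1.80

For a min-cost LP with two ≥-constraints, a basic feasible solution has at most two positive variables.
edamame only: max(3.9/2.1, 187/78) = 2.397 servings → $1.80.
strawberries only: max(3.9/0.4, 187/24) = 9.75 servings → $5.85.
edamame + strawberries with both tight: 0.9792 servings and 4.609 servings → $3.50.
The minimum over all feasible corners is $1.80.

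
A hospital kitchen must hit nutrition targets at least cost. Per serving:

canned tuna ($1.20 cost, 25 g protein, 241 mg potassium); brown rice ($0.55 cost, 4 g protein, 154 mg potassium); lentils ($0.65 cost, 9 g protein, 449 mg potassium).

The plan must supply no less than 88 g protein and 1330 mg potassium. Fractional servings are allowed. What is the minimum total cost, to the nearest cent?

canned tuna only: max(88/25, 1330/241) = 5.519 servings → $6.62.
brown rice only: max(88/4, 1330/154) = 22 servings → $12.10.
lentils only: max(88/9, 1330/449) = 9.778 servings → $6.36.
canned tuna + brown rice with both tight: 2.852 servings and 4.173 servings → $5.72.
canned tuna + lentils with both tight: 3.041 servings and 1.33 servings → $4.51.
brown rice + lentils: intersection lies outside the first quadrant.
So the least-cost plan costs $4.51.

$4.51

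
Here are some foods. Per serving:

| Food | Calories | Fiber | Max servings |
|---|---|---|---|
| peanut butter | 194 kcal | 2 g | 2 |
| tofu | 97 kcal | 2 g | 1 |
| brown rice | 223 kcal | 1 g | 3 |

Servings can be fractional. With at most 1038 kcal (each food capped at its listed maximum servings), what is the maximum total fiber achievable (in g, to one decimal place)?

8.5 g

Fiber per kcal: tofu 0.02062, peanut butter 0.01031, brown rice 0.004484.
Take 1 serving of tofu: uses 97 kcal, +2.0 g fiber (running total 2.0 g).
Take 2 servings of peanut butter: uses 388 kcal, +4.0 g fiber (running total 6.0 g).
Take 2.48 servings of brown rice: uses 553 kcal, +2.5 g fiber (running total 8.5 g).
Filling greedily by fiber-per-kcal is optimal for one linear limit, giving 8.5 g.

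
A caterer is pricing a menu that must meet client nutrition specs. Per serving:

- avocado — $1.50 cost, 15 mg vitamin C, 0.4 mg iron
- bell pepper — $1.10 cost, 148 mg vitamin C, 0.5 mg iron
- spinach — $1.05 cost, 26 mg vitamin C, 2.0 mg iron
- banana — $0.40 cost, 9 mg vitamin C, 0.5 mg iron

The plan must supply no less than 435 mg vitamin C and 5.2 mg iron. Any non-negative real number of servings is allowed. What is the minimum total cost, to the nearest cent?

Two binding constraints pin down two serving amounts, so the optimal mix uses at most two foods. The candidates are each food alone (scaled to the tighter of vitamin C/iron) and each pair with both constraints tight.
avocado only: max(435/15, 5.2/0.4) = 29 servings → $43.50.
bell pepper only: max(435/148, 5.2/0.5) = 10.4 servings → $11.44.
spinach only: max(435/26, 5.2/2.0) = 16.73 servings → $17.57.
banana only: max(435/9, 5.2/0.5) = 48.33 servings → $19.33.
avocado + bell pepper with both tight: 10.68 servings and 1.857 servings → $18.06.
avocado + spinach: intersection lies outside the first quadrant.
avocado + banana: the both-tight solution has a negative serving — not a feasible corner.
bell pepper + spinach with both tight: 2.596 servings and 1.951 servings → $4.90.
bell pepper + banana with both tight: 2.456 servings and 7.944 servings → $5.88.
spinach + banana with both targets exact would need a negative amount; discard.
Cheapest feasible corner: $4.90.

$4.90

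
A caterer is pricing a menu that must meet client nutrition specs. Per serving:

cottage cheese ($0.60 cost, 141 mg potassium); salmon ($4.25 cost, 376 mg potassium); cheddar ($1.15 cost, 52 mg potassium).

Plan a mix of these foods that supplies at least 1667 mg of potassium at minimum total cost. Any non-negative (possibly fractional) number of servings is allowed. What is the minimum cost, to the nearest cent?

Cost per mg of potassium: cottage cheese $0.0043, salmon $0.0113, cheddar $0.0221.
With no serving limits, use only cottage cheese: 1667 mg / 141 mg = 11.82 servings × $0.60 = $7.09.

$7.09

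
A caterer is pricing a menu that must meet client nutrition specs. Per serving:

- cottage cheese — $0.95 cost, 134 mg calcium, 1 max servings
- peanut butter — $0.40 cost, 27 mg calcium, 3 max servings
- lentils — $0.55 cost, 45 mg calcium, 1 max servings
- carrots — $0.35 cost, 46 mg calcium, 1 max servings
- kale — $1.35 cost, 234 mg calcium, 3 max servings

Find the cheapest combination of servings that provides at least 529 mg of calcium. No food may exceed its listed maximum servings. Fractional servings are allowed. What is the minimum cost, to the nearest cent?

Cost per mg of calcium: kale $0.0058, cottage cheese $0.0071, carrots $0.0076, lentils $0.0122, peanut butter $0.0148.
Take 2.261 servings of kale: +529.0 mg calcium for $3.05 (total $3.05, still need 0.0 mg).
Filling from the cheapest source first is optimal under one linear minimum: $3.05.

$3.05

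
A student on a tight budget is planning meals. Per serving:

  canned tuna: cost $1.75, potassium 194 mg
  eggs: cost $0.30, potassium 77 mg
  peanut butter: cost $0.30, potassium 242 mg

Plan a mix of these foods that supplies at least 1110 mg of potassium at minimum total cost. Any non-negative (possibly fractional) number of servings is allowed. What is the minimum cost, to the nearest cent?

Cost per mg of potassium: peanut butter $0.0012, eggs $0.0039, canned tuna $0.0090.
With no serving limits, use only peanut butter: 1110 mg / 242 mg = 4.587 servings × $0.30 = $1.38.

$1.38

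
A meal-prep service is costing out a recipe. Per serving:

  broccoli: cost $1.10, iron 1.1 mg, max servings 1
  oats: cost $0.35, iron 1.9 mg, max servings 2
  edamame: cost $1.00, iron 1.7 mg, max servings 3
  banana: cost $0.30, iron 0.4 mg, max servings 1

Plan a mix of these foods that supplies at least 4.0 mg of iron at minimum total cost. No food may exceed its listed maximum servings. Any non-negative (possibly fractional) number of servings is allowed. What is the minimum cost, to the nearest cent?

Cost per mg of iron: oats $0.1842, edamame $0.5882, banana $0.7500, broccoli $1.0000.
Take 2 servings of oats: +3.8 mg iron for $0.70 (total $0.70, still need 0.2 mg).
Take 0.1176 servings of edamame: +0.2 mg iron for $0.12 (total $0.82, still need 0.0 mg).
Filling from the cheapest source first is optimal under one linear minimum: $0.82.

$0.82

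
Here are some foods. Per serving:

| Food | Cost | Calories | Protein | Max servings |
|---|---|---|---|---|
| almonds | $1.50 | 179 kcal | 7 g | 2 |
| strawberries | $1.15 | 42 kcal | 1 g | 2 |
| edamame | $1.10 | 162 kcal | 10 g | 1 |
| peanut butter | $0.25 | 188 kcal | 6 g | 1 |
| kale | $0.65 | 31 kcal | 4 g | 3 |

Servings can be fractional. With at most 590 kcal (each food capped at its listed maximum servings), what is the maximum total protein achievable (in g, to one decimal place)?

Protein per kcal: kale 0.129, edamame 0.06173, almonds 0.03911, peanut butter 0.03191, strawberries 0.02381.
Take 3 servings of kale: uses 93 kcal, +12.0 g protein (running total 12.0 g).
Take 1 serving of edamame: uses 162 kcal, +10.0 g protein (running total 22.0 g).
Take 1.872 servings of almonds: uses 335 kcal, +13.1 g protein (running total 35.1 g).
Filling greedily by protein-per-kcal is optimal for one linear limit, giving 35.1 g.

35.1 g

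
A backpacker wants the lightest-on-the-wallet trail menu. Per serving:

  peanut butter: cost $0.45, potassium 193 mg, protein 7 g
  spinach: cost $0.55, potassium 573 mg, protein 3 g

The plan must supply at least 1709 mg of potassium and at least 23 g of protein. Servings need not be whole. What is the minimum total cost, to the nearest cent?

$2.26

peanut butter only: max(1709/193, 23/7) = 8.855 servings → $3.98.
spinach only: max(1709/573, 23/3) = 7.667 servings → $4.22.
peanut butter + spinach with both tight: 2.346 servings and 2.192 servings → $2.26.
Cheapest feasible corner: $2.26.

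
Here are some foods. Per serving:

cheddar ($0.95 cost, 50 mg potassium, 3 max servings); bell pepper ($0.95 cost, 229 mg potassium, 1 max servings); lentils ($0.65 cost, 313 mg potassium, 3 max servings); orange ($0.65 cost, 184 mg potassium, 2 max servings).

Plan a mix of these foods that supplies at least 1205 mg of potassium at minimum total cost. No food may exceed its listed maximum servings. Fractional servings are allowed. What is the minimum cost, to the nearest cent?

Cost per mg of potassium: lentils $0.0021, orange $0.0035, bell pepper $0.0041, cheddar $0.0190.
Take 3 servings of lentils: +939.0 mg potassium for $1.95 (total $1.95, still need 266.0 mg).
Take 1.446 servings of orange: +266.0 mg potassium for $0.94 (total $2.89, still need 0.0 mg).
Greedy by cheapest-per-mg is optimal for a single linear constraint, so the minimum cost is $2.89.

$2.89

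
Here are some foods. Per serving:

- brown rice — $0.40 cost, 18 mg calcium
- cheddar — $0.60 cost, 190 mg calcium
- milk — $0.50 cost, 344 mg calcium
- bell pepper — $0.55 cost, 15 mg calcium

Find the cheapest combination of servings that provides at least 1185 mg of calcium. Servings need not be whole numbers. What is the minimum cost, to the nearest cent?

Cost per mg of calcium: milk $0.0015, cheddar $0.0032, brown rice $0.0222, bell pepper $0.0367.
With no serving limits, use only milk: 1185 mg / 344 mg = 3.445 servings × $0.50 = $1.72.

$1.72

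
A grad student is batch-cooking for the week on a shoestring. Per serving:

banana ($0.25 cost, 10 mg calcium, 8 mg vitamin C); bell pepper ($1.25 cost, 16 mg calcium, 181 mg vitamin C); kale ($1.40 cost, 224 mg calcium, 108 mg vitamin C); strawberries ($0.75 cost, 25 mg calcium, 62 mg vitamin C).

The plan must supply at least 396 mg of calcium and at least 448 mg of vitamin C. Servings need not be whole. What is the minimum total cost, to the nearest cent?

The cheapest plan sits at a corner of the feasible region — with two constraints it uses at most two foods.
banana only: max(396/10, 448/8) = 56 servings → $14.00.
bell pepper only: max(396/16, 448/181) = 24.75 servings → $30.94.
kale only: max(396/224, 448/108) = 4.148 servings → $5.81.
strawberries only: max(396/25, 448/62) = 15.84 servings → $11.88.
banana + bell pepper with both tight: 38.35 servings and 0.78 servings → $10.56.
banana + kale: intersection lies outside the first quadrant.
banana + strawberries with both tight: 31.79 servings and 3.124 servings → $10.29.
bell pepper + kale with both tight: 1.484 servings and 1.662 servings → $4.18.
bell pepper + strawberries: intersection lies outside the first quadrant.
kale + strawberries with both tight: 1.193 servings and 5.147 servings → $5.53.
So the least-cost plan costs $4.18.

$4.18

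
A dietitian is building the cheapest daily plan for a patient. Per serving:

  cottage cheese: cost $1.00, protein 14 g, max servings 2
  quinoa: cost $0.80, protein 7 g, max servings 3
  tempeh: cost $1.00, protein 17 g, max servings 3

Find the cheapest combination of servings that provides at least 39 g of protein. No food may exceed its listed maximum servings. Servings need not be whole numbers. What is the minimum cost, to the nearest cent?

Cost per g of protein: tempeh $0.0588, cottage cheese $0.0714, quinoa $0.1143.
Take 2.294 servings of tempeh: +39.0 g protein for $2.29 (total $2.29, still need 0.0 g).
Greedy by cheapest-per-g is optimal for a single linear constraint, so the minimum cost is $2.29.

$2.29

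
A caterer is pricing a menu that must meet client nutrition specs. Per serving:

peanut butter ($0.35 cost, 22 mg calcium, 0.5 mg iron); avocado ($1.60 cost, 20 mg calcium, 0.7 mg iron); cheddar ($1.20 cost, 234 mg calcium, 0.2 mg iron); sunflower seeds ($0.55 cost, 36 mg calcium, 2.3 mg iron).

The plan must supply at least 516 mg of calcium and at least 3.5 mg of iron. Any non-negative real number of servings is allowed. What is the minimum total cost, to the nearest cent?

$3.14

Check every corner: each single food scaled to meet both minima, and each pair solved so both constraints bind.
peanut butter only: max(516/22, 3.5/0.5) = 23.45 servings → $8.21.
avocado only: max(516/20, 3.5/0.7) = 25.8 servings → $41.28.
cheddar only: max(516/234, 3.5/0.2) = 17.5 servings → $21.00.
sunflower seeds only: max(516/36, 3.5/2.3) = 14.33 servings → $7.88.
peanut butter + avocado: the both-tight solution has a negative serving — not a feasible corner.
peanut butter + cheddar with both tight: 6.357 servings and 1.607 servings → $4.15.
peanut butter + sunflower seeds: the both-tight solution has a negative serving — not a feasible corner.
avocado + cheddar with both tight: 4.479 servings and 1.822 servings → $9.35.
avocado + sunflower seeds with both targets exact would need a negative amount; discard.
cheddar + sunflower seeds with both tight: 1.998 servings and 1.348 servings → $3.14.
So the least-cost plan costs $3.14.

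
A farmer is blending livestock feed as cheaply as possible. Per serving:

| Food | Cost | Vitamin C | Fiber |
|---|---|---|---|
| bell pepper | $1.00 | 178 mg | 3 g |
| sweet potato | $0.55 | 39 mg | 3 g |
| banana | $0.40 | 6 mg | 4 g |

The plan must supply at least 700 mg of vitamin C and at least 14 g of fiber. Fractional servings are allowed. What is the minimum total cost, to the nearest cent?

$4.14

Check every corner: each single food scaled to meet both minima, and each pair solved so both constraints bind.
bell pepper only: max(700/178, 14/3) = 4.667 servings → $4.67.
sweet potato only: max(700/39, 14/3) = 17.95 servings → $9.87.
banana only: max(700/6, 14/4) = 116.7 servings → $46.67.
bell pepper + sweet potato with both tight: 3.727 servings and 0.94 servings → $4.24.
bell pepper + banana with both tight: 3.914 servings and 0.5648 servings → $4.14.
sweet potato + banana with both targets exact would need a negative amount; discard.
Cheapest feasible corner: $4.14.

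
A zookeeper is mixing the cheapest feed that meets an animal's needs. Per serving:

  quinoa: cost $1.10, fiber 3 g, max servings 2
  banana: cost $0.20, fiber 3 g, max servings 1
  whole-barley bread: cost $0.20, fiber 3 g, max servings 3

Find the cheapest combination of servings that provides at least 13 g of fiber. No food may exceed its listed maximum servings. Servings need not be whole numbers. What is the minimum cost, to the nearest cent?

Cost per g of fiber: banana $0.0667, whole-barley bread $0.0667, quinoa $0.3667.
Take 1 serving of banana: +3.0 g fiber for $0.20 (total $0.20, still need 10.0 g).
Take 3 servings of whole-barley bread: +9.0 g fiber for $0.60 (total $0.80, still need 1.0 g).
Take 0.3333 servings of quinoa: +1.0 g fiber for $0.37 (total $1.17, still need 0.0 g).
Filling from the cheapest source first is optimal under one linear minimum: $1.17.

$1.17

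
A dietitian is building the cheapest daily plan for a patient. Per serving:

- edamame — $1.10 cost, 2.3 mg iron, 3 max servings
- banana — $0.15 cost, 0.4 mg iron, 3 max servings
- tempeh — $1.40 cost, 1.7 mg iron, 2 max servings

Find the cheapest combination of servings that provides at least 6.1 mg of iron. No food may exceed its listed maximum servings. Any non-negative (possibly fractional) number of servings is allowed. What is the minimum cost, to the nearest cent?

$2.79

Cost per mg of iron: banana $0.3750, edamame $0.4783, tempeh $0.8235.
Take 3 servings of banana: +1.2 mg iron for $0.45 (total $0.45, still need 4.9 mg).
Take 2.13 servings of edamame: +4.9 mg iron for $2.34 (total $2.79, still need 0.0 mg).
Greedy by cheapest-per-mg is optimal for a single linear constraint, so the minimum cost is $2.79.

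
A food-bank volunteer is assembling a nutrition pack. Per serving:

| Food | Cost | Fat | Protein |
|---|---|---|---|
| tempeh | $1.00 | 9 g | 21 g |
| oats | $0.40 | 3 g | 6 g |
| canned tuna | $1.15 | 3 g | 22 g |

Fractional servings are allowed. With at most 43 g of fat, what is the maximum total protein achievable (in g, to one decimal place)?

315.3 g

Protein per g fat: canned tuna 7.333, tempeh 2.333, oats 2.
With no serving limits, spend the whole fat allowance on canned tuna: 43 g / 3 g × 22 g = 315.3 g.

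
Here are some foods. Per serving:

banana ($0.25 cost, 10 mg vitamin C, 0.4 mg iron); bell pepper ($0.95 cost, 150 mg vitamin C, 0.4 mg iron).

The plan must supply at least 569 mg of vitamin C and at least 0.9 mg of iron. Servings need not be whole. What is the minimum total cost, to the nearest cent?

banana only: max(569/10, 0.9/0.4) = 56.9 servings → $14.22.
bell pepper only: max(569/150, 0.9/0.4) = 3.793 servings → $3.60.
banana + bell pepper with both targets exact would need a negative amount; discard.
So the least-cost plan costs $3.60.

$3.60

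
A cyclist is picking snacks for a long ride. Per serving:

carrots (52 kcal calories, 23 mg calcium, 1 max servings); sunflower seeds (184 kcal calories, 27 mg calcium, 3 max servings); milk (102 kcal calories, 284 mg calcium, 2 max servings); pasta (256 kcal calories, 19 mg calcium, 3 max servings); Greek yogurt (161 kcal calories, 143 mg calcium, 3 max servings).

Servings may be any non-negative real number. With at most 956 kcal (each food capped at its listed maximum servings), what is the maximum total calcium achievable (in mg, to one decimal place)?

1051.8 mg

Calcium per kcal: milk 2.784, Greek yogurt 0.8882, carrots 0.4423, sunflower seeds 0.1467, pasta 0.07422.
Take 2 servings of milk: uses 204 kcal, +568.0 mg calcium (running total 568.0 mg).
Take 3 servings of Greek yogurt: uses 483 kcal, +429.0 mg calcium (running total 997.0 mg).
Take 1 serving of carrots: uses 52 kcal, +23.0 mg calcium (running total 1020.0 mg).
Take 1.179 servings of sunflower seeds: uses 217 kcal, +31.8 mg calcium (running total 1051.8 mg).
Greedy by best ratio exhausts the calories allowance optimally: 1051.8 mg.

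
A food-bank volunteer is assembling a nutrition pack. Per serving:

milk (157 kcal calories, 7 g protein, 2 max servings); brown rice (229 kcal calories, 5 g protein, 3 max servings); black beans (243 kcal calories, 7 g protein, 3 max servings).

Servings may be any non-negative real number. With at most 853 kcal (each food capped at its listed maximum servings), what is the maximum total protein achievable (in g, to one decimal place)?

29.5 g

Protein per kcal: milk 0.04459, black beans 0.02881, brown rice 0.02183.
Take 2 servings of milk: uses 314 kcal, +14.0 g protein (running total 14.0 g).
Take 2.218 servings of black beans: uses 539 kcal, +15.5 g protein (running total 29.5 g).
Filling greedily by protein-per-kcal is optimal for one linear limit, giving 29.5 g.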